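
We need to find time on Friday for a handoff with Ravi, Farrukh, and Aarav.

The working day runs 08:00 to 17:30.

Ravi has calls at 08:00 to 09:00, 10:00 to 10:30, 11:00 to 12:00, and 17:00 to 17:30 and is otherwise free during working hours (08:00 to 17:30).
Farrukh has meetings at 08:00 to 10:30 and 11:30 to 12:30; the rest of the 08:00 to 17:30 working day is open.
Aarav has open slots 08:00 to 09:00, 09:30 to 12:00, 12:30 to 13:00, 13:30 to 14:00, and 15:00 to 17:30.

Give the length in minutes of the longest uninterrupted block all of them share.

Ravi free within 08:00–17:30: 09:00–10:00, 10:30–11:00, 12:00–17:00.
Farrukh free within 08:00–17:30: 10:30–11:30, 12:30–17:30.
Ravi ∩ Farrukh: 10:30–11:00, 12:30–17:00.
Ravi ∩ Farrukh ∩ Aarav: 10:30–11:00, 12:30–13:00, 13:30–14:00, 15:00–17:00.
Common window lengths: 30, 30, 30, 120 min; longest is 120.

120 minutes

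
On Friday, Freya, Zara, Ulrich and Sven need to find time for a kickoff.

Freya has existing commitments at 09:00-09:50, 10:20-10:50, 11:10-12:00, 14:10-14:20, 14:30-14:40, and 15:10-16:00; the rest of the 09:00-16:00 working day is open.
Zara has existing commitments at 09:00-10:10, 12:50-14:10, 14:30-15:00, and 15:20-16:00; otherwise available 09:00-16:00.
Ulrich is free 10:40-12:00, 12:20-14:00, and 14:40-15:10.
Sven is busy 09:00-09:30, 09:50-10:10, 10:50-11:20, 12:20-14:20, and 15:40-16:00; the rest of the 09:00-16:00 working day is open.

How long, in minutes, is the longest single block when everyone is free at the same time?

Freya free within 09:00–16:00: 09:50–10:20, 10:50–11:10, 12:00–14:10, 14:20–14:30, 14:40–15:10.
Zara free within 09:00–16:00: 10:10–12:50, 14:10–14:30, 15:00–15:20.
Sven free within 09:00–16:00: 09:30–09:50, 10:10–10:50, 11:20–12:20, 14:20–15:40.
Freya ∩ Zara: 10:10–10:20, 10:50–11:10, 12:00–12:50, 14:20–14:30, 15:00–15:10.
Freya ∩ Zara ∩ Ulrich: 10:50–11:10, 12:20–12:50, 15:00–15:10.
Freya ∩ Zara ∩ Ulrich ∩ Sven: 15:00–15:10.
Single common window of 10 minutes.

10 minutes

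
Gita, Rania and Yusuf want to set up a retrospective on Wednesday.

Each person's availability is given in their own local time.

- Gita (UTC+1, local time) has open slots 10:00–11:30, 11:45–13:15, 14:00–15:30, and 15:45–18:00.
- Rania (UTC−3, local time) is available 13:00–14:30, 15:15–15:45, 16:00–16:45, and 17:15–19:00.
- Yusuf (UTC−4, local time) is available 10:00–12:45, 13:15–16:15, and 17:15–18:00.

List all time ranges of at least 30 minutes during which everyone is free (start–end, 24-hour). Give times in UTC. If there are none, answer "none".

16:00–16:45

Gita → UTC: 09:00–10:30, 10:45–12:15, 13:00–14:30, 14:45–17:00.
Rania → UTC: 16:00–17:30, 18:15–18:45, 19:00–19:45, 20:15–22:00.
Yusuf → UTC: 14:00–16:45, 17:15–20:15, 21:15–22:00.
Gita ∩ Rania: 16:00–17:00.
Gita ∩ Rania ∩ Yusuf: 16:00–16:45.
Windows ≥ 30 min: 16:00–16:45.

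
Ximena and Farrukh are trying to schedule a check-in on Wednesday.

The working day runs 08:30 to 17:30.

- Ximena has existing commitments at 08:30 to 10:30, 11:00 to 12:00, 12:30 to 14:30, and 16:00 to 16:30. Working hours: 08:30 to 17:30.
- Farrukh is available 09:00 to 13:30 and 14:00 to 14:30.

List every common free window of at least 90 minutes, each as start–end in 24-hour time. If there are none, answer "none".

none

Ximena free within 08:30–17:30: 10:30–11:00, 12:00–12:30, 14:30–16:00, 16:30–17:30.
Ximena ∩ Farrukh: 10:30–11:00, 12:00–12:30.
Windows ≥ 90 min: (none).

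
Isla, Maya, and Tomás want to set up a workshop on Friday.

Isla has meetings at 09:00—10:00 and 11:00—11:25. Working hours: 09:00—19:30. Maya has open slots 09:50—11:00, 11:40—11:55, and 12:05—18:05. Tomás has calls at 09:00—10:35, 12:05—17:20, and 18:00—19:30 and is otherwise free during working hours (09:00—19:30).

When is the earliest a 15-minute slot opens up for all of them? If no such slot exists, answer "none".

Isla free within 09:00–19:30: 10:00–11:00, 11:25–19:30.
Tomás free within 09:00–19:30: 10:35–12:05, 17:20–18:00.
Isla ∩ Maya: 10:00–11:00, 11:40–11:55, 12:05–18:05.
Isla ∩ Maya ∩ Tomás: 10:35–11:00, 11:40–11:55, 17:20–18:00.
Windows ≥ 15 min: 10:35–11:00, 11:40–11:55, 17:20–18:00.
Earliest such window starts at 10:35.

10:35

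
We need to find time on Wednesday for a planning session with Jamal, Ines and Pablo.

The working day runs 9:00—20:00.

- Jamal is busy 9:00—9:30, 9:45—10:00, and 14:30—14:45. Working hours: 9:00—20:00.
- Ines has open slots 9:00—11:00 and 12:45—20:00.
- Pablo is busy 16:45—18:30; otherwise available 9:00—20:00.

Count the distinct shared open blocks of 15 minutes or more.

5

Jamal free within 09:00–20:00: 09:30–09:45, 10:00–14:30, 14:45–20:00.
Pablo free within 09:00–20:00: 09:00–16:45, 18:30–20:00.
Jamal ∩ Ines: 09:30–09:45, 10:00–11:00, 12:45–14:30, 14:45–20:00.
Jamal ∩ Ines ∩ Pablo: 09:30–09:45, 10:00–11:00, 12:45–14:30, 14:45–16:45, 18:30–20:00.
Windows ≥ 15 min: 09:30–09:45, 10:00–11:00, 12:45–14:30, 14:45–16:45, 18:30–20:00.
That's 5 windows.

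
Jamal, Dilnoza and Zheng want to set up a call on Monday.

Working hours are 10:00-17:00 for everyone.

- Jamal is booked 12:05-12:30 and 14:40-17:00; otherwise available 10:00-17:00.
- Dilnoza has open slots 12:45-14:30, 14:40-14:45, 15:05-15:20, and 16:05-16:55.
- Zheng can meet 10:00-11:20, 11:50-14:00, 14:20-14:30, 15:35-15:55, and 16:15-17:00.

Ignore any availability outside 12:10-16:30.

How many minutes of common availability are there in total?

Jamal free within 10:00–17:00: 10:00–12:05, 12:30–14:40.
Jamal ∩ Dilnoza: 12:45–14:30.
Jamal ∩ Dilnoza ∩ Zheng: 12:45–14:00, 14:20–14:30.
Restricted to 12:10–16:30: 12:45–14:00, 14:20–14:30.
Total common minutes: 75 + 10 = 85.

85 minutes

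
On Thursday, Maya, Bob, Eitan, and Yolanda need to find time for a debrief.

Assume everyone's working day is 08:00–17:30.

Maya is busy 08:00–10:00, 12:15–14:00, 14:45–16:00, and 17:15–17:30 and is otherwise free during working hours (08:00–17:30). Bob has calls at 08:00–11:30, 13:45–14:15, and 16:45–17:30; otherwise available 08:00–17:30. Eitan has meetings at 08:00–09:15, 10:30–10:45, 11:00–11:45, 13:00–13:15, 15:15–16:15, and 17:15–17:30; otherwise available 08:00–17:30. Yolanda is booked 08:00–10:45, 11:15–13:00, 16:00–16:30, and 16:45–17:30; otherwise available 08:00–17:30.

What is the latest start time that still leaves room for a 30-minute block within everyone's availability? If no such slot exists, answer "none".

Maya free within 08:00–17:30: 10:00–12:15, 14:00–14:45, 16:00–17:15.
Bob free within 08:00–17:30: 11:30–13:45, 14:15–16:45.
Eitan free within 08:00–17:30: 09:15–10:30, 10:45–11:00, 11:45–13:00, 13:15–15:15, 16:15–17:15.
Yolanda free within 08:00–17:30: 10:45–11:15, 13:00–16:00, 16:30–16:45.
Maya ∩ Bob: 11:30–12:15, 14:15–14:45, 16:00–16:45.
Maya ∩ Bob ∩ Eitan: 11:45–12:15, 14:15–14:45, 16:15–16:45.
Maya ∩ Bob ∩ Eitan ∩ Yolanda: 14:15–14:45, 16:30–16:45.
Windows ≥ 30 min: 14:15–14:45.
Latest start in the last window 14:15–14:45 is 14:45 − 30 min = 14:15.

14:15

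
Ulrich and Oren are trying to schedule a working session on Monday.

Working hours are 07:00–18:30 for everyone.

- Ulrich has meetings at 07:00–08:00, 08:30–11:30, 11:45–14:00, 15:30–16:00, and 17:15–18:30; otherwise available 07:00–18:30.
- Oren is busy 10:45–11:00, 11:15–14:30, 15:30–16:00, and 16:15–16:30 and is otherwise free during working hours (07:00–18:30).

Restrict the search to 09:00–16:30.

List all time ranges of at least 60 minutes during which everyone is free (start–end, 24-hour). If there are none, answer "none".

Ulrich free within 07:00–18:30: 08:00–08:30, 11:30–11:45, 14:00–15:30, 16:00–17:15.
Oren free within 07:00–18:30: 07:00–10:45, 11:00–11:15, 14:30–15:30, 16:00–16:15, 16:30–18:30.
Ulrich ∩ Oren: 08:00–08:30, 14:30–15:30, 16:00–16:15, 16:30–17:15.
Restricted to 09:00–16:30: 14:30–15:30, 16:00–16:15.
Windows ≥ 60 min: 14:30–15:30.

14:30–15:30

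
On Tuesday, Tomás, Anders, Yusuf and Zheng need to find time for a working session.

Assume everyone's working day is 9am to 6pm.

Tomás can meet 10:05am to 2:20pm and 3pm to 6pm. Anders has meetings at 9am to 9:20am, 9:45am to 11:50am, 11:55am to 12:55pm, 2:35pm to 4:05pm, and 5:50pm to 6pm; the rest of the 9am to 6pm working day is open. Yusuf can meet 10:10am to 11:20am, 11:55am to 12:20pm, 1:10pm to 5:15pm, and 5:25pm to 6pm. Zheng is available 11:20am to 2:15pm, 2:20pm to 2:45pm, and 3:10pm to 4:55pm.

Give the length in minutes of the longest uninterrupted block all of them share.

65 minutes

Anders free within 09:00–18:00: 09:20–09:45, 11:50–11:55, 12:55–14:35, 16:05–17:50.
Tomás ∩ Anders: 11:50–11:55, 12:55–14:20, 16:05–17:50.
Tomás ∩ Anders ∩ Yusuf: 13:10–14:20, 16:05–17:15, 17:25–17:50.
Tomás ∩ Anders ∩ Yusuf ∩ Zheng: 13:10–14:15, 16:05–16:55.
Common window lengths: 65, 50 min; longest is 65.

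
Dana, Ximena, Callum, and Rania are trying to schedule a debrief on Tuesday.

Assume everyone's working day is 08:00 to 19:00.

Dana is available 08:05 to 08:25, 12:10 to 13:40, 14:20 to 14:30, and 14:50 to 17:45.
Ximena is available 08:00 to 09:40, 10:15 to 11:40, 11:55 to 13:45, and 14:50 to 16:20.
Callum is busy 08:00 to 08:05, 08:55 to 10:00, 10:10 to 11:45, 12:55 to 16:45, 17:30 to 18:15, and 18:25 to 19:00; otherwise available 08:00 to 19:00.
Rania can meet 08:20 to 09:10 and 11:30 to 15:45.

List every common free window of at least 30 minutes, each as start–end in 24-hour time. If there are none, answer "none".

Callum free within 08:00–19:00: 08:05–08:55, 10:00–10:10, 11:45–12:55, 16:45–17:30, 18:15–18:25.
Dana ∩ Ximena: 08:05–08:25, 12:10–13:40, 14:50–16:20.
Dana ∩ Ximena ∩ Callum: 08:05–08:25, 12:10–12:55.
Dana ∩ Ximena ∩ Callum ∩ Rania: 08:20–08:25, 12:10–12:55.
Windows ≥ 30 min: 12:10–12:55.

12:10–12:55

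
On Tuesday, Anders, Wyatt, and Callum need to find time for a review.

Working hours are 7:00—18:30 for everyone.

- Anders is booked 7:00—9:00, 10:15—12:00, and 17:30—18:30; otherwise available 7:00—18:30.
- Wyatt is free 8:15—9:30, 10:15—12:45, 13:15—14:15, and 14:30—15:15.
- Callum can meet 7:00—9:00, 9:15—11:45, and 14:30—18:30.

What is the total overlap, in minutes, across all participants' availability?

Anders free within 07:00–18:30: 09:00–10:15, 12:00–17:30.
Anders ∩ Wyatt: 09:00–09:30, 12:00–12:45, 13:15–14:15, 14:30–15:15.
Anders ∩ Wyatt ∩ Callum: 09:15–09:30, 14:30–15:15.
Total common minutes: 15 + 45 = 60.

60 minutes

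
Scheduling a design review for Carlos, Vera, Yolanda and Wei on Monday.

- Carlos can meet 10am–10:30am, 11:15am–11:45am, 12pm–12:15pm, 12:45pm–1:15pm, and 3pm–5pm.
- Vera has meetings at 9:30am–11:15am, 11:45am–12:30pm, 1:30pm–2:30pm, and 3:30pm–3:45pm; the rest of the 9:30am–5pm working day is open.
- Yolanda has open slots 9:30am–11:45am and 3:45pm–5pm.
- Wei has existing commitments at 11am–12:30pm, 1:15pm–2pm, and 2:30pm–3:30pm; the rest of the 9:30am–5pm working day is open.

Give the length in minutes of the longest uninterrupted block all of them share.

Vera free within 09:30–17:00: 11:15–11:45, 12:30–13:30, 14:30–15:30, 15:45–17:00.
Wei free within 09:30–17:00: 09:30–11:00, 12:30–13:15, 14:00–14:30, 15:30–17:00.
Carlos ∩ Vera: 11:15–11:45, 12:45–13:15, 15:00–15:30, 15:45–17:00.
Carlos ∩ Vera ∩ Yolanda: 11:15–11:45, 15:45–17:00.
Carlos ∩ Vera ∩ Yolanda ∩ Wei: 15:45–17:00.
Single common window of 75 minutes.

75 minutes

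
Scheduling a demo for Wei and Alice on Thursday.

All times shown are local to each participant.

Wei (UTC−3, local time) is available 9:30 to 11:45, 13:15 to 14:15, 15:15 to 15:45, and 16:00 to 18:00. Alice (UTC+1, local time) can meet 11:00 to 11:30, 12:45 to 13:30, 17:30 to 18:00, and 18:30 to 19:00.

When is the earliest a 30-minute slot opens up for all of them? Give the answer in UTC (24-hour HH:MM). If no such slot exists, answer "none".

Wei → UTC: 12:30–14:45, 16:15–17:15, 18:15–18:45, 19:00–21:00.
Alice → UTC: 10:00–10:30, 11:45–12:30, 16:30–17:00, 17:30–18:00.
Wei ∩ Alice: 16:30–17:00.
Windows ≥ 30 min: 16:30–17:00.
Earliest such window starts at 16:30.

16:30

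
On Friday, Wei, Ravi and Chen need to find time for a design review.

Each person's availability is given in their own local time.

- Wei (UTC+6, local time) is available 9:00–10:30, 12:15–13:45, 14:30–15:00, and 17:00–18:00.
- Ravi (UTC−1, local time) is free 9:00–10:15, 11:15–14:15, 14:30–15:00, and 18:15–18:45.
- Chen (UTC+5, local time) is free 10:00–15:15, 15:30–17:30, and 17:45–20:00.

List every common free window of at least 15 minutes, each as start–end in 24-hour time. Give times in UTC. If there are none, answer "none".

11:00–11:15

Wei → UTC: 03:00–04:30, 06:15–07:45, 08:30–09:00, 11:00–12:00.
Ravi → UTC: 10:00–11:15, 12:15–15:15, 15:30–16:00, 19:15–19:45.
Chen → UTC: 05:00–10:15, 10:30–12:30, 12:45–15:00.
Wei ∩ Ravi: 11:00–11:15.
Wei ∩ Ravi ∩ Chen: 11:00–11:15.
Windows ≥ 15 min: 11:00–11:15.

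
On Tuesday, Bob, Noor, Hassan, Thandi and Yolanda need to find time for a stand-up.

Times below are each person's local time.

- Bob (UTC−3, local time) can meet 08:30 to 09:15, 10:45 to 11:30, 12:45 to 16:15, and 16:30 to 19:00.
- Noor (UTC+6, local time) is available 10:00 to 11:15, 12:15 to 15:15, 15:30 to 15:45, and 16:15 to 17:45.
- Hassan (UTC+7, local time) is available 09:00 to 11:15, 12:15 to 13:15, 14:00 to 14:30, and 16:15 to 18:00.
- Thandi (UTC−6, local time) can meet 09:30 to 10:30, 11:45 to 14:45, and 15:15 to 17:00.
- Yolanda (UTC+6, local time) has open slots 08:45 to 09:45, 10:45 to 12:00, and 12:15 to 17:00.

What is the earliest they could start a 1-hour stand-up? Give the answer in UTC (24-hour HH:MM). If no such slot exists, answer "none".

none

Bob → UTC: 11:30–12:15, 13:45–14:30, 15:45–19:15, 19:30–22:00.
Noor → UTC: 04:00–05:15, 06:15–09:15, 09:30–09:45, 10:15–11:45.
Hassan → UTC: 02:00–04:15, 05:15–06:15, 07:00–07:30, 09:15–11:00.
Thandi → UTC: 15:30–16:30, 17:45–20:45, 21:15–23:00.
Yolanda → UTC: 02:45–03:45, 04:45–06:00, 06:15–11:00.
Bob ∩ Noor: 11:30–11:45.
Bob ∩ Noor ∩ Hassan: (none).
Bob ∩ Noor ∩ Hassan ∩ Thandi: (none).
Bob ∩ Noor ∩ Hassan ∩ Thandi ∩ Yolanda: (none).
Windows ≥ 60 min: (none).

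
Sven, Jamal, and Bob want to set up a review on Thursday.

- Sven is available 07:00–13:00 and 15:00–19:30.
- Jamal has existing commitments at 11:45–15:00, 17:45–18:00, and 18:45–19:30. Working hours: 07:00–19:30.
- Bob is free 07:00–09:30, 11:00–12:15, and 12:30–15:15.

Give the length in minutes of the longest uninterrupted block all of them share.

Jamal free within 07:00–19:30: 07:00–11:45, 15:00–17:45, 18:00–18:45.
Sven ∩ Jamal: 07:00–11:45, 15:00–17:45, 18:00–18:45.
Sven ∩ Jamal ∩ Bob: 07:00–09:30, 11:00–11:45, 15:00–15:15.
Common window lengths: 150, 45, 15 min; longest is 150.

150 minutes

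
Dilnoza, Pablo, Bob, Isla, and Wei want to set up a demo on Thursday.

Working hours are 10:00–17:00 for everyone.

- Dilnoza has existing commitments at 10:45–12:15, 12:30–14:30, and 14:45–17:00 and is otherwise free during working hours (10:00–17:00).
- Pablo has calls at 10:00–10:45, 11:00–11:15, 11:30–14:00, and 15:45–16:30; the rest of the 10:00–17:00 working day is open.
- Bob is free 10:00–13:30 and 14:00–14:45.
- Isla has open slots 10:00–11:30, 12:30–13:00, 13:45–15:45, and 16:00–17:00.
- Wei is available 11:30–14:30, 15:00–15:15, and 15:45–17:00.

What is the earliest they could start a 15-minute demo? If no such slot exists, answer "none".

none

Dilnoza free within 10:00–17:00: 10:00–10:45, 12:15–12:30, 14:30–14:45.
Pablo free within 10:00–17:00: 10:45–11:00, 11:15–11:30, 14:00–15:45, 16:30–17:00.
Dilnoza ∩ Pablo: 14:30–14:45.
Dilnoza ∩ Pablo ∩ Bob: 14:30–14:45.
Dilnoza ∩ Pablo ∩ Bob ∩ Isla: 14:30–14:45.
Dilnoza ∩ Pablo ∩ Bob ∩ Isla ∩ Wei: (none).
Windows ≥ 15 min: (none).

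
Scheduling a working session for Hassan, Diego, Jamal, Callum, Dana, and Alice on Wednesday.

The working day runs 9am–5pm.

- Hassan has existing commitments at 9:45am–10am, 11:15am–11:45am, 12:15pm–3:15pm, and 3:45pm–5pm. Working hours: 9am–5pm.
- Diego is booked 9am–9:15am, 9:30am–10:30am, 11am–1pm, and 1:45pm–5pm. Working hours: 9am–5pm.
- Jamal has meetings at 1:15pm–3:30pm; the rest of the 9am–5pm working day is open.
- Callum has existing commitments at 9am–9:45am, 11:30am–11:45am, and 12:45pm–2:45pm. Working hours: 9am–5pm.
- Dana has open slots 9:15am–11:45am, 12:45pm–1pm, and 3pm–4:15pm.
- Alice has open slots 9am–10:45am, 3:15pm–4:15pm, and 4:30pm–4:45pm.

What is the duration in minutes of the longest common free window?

15 minutes

Hassan free within 09:00–17:00: 09:00–09:45, 10:00–11:15, 11:45–12:15, 15:15–15:45.
Diego free within 09:00–17:00: 09:15–09:30, 10:30–11:00, 13:00–13:45.
Jamal free within 09:00–17:00: 09:00–13:15, 15:30–17:00.
Callum free within 09:00–17:00: 09:45–11:30, 11:45–12:45, 14:45–17:00.
Hassan ∩ Diego: 09:15–09:30, 10:30–11:00.
Hassan ∩ Diego ∩ Jamal: 09:15–09:30, 10:30–11:00.
Hassan ∩ Diego ∩ Jamal ∩ Callum: 10:30–11:00.
Hassan ∩ Diego ∩ Jamal ∩ Callum ∩ Dana: 10:30–11:00.
Hassan ∩ Diego ∩ Jamal ∩ Callum ∩ Dana ∩ Alice: 10:30–10:45.
Single common window of 15 minutes.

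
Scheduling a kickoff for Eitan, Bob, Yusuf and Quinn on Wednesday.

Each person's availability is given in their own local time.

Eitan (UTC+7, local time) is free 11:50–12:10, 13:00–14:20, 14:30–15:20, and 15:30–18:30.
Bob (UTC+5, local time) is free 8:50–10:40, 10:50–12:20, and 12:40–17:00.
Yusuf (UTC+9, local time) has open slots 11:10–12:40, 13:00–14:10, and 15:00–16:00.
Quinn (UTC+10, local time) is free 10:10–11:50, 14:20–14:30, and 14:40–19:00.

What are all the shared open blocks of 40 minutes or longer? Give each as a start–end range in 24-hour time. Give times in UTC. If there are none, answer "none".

Eitan → UTC: 04:50–05:10, 06:00–07:20, 07:30–08:20, 08:30–11:30.
Bob → UTC: 03:50–05:40, 05:50–07:20, 07:40–12:00.
Yusuf → UTC: 02:10–03:40, 04:00–05:10, 06:00–07:00.
Quinn → UTC: 00:10–01:50, 04:20–04:30, 04:40–09:00.
Eitan ∩ Bob: 04:50–05:10, 06:00–07:20, 07:40–08:20, 08:30–11:30.
Eitan ∩ Bob ∩ Yusuf: 04:50–05:10, 06:00–07:00.
Eitan ∩ Bob ∩ Yusuf ∩ Quinn: 04:50–05:10, 06:00–07:00.
Windows ≥ 40 min: 06:00–07:00.

06:00–07:00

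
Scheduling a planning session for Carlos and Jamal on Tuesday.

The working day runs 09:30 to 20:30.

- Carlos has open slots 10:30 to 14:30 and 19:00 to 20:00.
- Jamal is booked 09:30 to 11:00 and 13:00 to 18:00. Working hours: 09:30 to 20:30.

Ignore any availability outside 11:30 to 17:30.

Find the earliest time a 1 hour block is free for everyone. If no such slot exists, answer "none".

11:30

Jamal free within 09:30–20:30: 11:00–13:00, 18:00–20:30.
Carlos ∩ Jamal: 11:00–13:00, 19:00–20:00.
Restricted to 11:30–17:30: 11:30–13:00.
Windows ≥ 60 min: 11:30–13:00.
Earliest such window starts at 11:30.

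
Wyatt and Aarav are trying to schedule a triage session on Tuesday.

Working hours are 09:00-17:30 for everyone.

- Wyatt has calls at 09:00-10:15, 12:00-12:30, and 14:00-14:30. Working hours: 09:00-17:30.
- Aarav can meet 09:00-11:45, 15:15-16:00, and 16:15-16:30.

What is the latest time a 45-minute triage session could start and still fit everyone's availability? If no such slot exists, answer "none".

15:15

Wyatt free within 09:00–17:30: 10:15–12:00, 12:30–14:00, 14:30–17:30.
Wyatt ∩ Aarav: 10:15–11:45, 15:15–16:00, 16:15–16:30.
Windows ≥ 45 min: 10:15–11:45, 15:15–16:00.
Latest start in the last window 15:15–16:00 is 16:00 − 45 min = 15:15.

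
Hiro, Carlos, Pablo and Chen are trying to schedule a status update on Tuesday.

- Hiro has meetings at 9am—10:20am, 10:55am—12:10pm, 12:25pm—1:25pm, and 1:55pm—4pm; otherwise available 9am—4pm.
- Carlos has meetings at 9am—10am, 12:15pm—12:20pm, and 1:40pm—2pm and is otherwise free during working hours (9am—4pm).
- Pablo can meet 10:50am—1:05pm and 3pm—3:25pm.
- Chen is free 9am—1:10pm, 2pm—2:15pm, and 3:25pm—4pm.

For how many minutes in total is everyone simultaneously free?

Hiro free within 09:00–16:00: 10:20–10:55, 12:10–12:25, 13:25–13:55.
Carlos free within 09:00–16:00: 10:00–12:15, 12:20–13:40, 14:00–16:00.
Hiro ∩ Carlos: 10:20–10:55, 12:10–12:15, 12:20–12:25, 13:25–13:40.
Hiro ∩ Carlos ∩ Pablo: 10:50–10:55, 12:10–12:15, 12:20–12:25.
Hiro ∩ Carlos ∩ Pablo ∩ Chen: 10:50–10:55, 12:10–12:15, 12:20–12:25.
Total common minutes: 5 + 5 + 5 = 15.

15 minutes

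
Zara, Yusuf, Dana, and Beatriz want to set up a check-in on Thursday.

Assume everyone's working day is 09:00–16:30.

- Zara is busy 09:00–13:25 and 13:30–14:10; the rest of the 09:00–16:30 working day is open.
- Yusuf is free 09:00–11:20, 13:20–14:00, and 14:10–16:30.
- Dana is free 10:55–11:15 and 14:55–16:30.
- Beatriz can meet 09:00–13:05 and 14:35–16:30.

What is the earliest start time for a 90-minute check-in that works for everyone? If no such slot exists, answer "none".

Zara free within 09:00–16:30: 13:25–13:30, 14:10–16:30.
Zara ∩ Yusuf: 13:25–13:30, 14:10–16:30.
Zara ∩ Yusuf ∩ Dana: 14:55–16:30.
Zara ∩ Yusuf ∩ Dana ∩ Beatriz: 14:55–16:30.
Windows ≥ 90 min: 14:55–16:30.
Earliest such window starts at 14:55.

14:55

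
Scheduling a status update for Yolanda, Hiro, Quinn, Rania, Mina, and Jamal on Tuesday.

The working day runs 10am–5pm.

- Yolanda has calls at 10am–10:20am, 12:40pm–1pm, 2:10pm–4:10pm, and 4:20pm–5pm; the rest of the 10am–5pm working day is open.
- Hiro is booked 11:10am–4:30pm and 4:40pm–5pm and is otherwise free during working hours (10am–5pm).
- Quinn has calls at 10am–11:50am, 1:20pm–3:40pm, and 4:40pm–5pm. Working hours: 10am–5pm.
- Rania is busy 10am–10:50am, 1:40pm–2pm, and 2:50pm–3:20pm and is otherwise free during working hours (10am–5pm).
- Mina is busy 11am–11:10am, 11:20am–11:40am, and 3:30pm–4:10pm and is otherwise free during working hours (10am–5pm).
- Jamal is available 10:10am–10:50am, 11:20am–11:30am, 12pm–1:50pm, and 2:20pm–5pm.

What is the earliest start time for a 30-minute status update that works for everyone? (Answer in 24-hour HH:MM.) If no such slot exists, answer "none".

Yolanda free within 10:00–17:00: 10:20–12:40, 13:00–14:10, 16:10–16:20.
Hiro free within 10:00–17:00: 10:00–11:10, 16:30–16:40.
Quinn free within 10:00–17:00: 11:50–13:20, 15:40–16:40.
Rania free within 10:00–17:00: 10:50–13:40, 14:00–14:50, 15:20–17:00.
Mina free within 10:00–17:00: 10:00–11:00, 11:10–11:20, 11:40–15:30, 16:10–17:00.
Yolanda ∩ Hiro: 10:20–11:10.
Yolanda ∩ Hiro ∩ Quinn: (none).
Yolanda ∩ Hiro ∩ Quinn ∩ Rania: (none).
Yolanda ∩ Hiro ∩ Quinn ∩ Rania ∩ Mina: (none).
Yolanda ∩ Hiro ∩ Quinn ∩ Rania ∩ Mina ∩ Jamal: (none).
Windows ≥ 30 min: (none).

none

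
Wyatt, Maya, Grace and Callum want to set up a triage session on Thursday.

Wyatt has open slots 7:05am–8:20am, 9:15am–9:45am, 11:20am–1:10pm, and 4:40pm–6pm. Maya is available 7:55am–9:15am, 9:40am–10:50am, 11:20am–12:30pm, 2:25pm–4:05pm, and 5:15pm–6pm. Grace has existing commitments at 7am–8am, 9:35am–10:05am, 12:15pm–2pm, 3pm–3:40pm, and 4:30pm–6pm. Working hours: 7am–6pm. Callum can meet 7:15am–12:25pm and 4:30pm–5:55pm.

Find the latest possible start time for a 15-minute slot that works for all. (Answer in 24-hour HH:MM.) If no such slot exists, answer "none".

12:00

Grace free within 07:00–18:00: 08:00–09:35, 10:05–12:15, 14:00–15:00, 15:40–16:30.
Wyatt ∩ Maya: 07:55–08:20, 09:40–09:45, 11:20–12:30, 17:15–18:00.
Wyatt ∩ Maya ∩ Grace: 08:00–08:20, 11:20–12:15.
Wyatt ∩ Maya ∩ Grace ∩ Callum: 08:00–08:20, 11:20–12:15.
Windows ≥ 15 min: 08:00–08:20, 11:20–12:15.
Latest start in the last window 11:20–12:15 is 12:15 − 15 min = 12:00.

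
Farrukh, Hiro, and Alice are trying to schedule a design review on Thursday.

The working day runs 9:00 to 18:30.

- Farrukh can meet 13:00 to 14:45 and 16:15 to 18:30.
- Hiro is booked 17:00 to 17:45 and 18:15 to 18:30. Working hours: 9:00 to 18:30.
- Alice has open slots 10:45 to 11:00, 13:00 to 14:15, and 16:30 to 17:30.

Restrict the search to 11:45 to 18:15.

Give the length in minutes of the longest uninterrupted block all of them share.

Hiro free within 09:00–18:30: 09:00–17:00, 17:45–18:15.
Farrukh ∩ Hiro: 13:00–14:45, 16:15–17:00, 17:45–18:15.
Farrukh ∩ Hiro ∩ Alice: 13:00–14:15, 16:30–17:00.
Restricted to 11:45–18:15: 13:00–14:15, 16:30–17:00.
Common window lengths: 75, 30 min; longest is 75.

75 minutes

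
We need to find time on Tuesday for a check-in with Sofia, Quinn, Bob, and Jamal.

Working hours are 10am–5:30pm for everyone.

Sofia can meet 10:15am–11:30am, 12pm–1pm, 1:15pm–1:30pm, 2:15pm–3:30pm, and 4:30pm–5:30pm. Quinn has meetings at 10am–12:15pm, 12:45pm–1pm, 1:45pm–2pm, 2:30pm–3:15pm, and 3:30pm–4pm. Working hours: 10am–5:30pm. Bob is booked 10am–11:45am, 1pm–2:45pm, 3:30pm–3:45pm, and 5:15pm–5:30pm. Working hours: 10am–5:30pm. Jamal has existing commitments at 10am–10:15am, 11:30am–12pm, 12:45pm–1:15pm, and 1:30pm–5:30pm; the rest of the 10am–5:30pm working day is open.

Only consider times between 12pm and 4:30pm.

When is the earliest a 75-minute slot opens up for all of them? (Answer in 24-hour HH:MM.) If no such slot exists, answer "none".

none

Quinn free within 10:00–17:30: 12:15–12:45, 13:00–13:45, 14:00–14:30, 15:15–15:30, 16:00–17:30.
Bob free within 10:00–17:30: 11:45–13:00, 14:45–15:30, 15:45–17:15.
Jamal free within 10:00–17:30: 10:15–11:30, 12:00–12:45, 13:15–13:30.
Sofia ∩ Quinn: 12:15–12:45, 13:15–13:30, 14:15–14:30, 15:15–15:30, 16:30–17:30.
Sofia ∩ Quinn ∩ Bob: 12:15–12:45, 15:15–15:30, 16:30–17:15.
Sofia ∩ Quinn ∩ Bob ∩ Jamal: 12:15–12:45.
Restricted to 12:00–16:30: 12:15–12:45.
Windows ≥ 75 min: (none).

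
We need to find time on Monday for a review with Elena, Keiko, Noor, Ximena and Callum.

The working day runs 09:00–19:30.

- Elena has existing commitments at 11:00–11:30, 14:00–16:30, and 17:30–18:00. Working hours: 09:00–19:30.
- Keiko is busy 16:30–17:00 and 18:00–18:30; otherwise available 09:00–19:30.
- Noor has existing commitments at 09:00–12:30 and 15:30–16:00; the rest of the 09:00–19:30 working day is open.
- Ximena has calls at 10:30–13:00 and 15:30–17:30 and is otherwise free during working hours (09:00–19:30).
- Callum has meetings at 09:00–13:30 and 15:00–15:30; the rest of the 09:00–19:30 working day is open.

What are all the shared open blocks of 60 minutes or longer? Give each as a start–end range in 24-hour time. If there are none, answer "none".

18:30–19:30

Elena free within 09:00–19:30: 09:00–11:00, 11:30–14:00, 16:30–17:30, 18:00–19:30.
Keiko free within 09:00–19:30: 09:00–16:30, 17:00–18:00, 18:30–19:30.
Noor free within 09:00–19:30: 12:30–15:30, 16:00–19:30.
Ximena free within 09:00–19:30: 09:00–10:30, 13:00–15:30, 17:30–19:30.
Callum free within 09:00–19:30: 13:30–15:00, 15:30–19:30.
Elena ∩ Keiko: 09:00–11:00, 11:30–14:00, 17:00–17:30, 18:30–19:30.
Elena ∩ Keiko ∩ Noor: 12:30–14:00, 17:00–17:30, 18:30–19:30.
Elena ∩ Keiko ∩ Noor ∩ Ximena: 13:00–14:00, 18:30–19:30.
Elena ∩ Keiko ∩ Noor ∩ Ximena ∩ Callum: 13:30–14:00, 18:30–19:30.
Windows ≥ 60 min: 18:30–19:30.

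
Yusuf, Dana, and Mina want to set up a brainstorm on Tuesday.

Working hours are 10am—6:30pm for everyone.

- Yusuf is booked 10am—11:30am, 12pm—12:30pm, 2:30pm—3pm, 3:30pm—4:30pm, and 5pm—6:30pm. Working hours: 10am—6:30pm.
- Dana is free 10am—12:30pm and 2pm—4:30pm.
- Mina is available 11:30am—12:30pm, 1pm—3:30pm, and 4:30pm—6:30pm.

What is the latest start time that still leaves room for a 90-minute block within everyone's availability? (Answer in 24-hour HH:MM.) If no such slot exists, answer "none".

Yusuf free within 10:00–18:30: 11:30–12:00, 12:30–14:30, 15:00–15:30, 16:30–17:00.
Yusuf ∩ Dana: 11:30–12:00, 14:00–14:30, 15:00–15:30.
Yusuf ∩ Dana ∩ Mina: 11:30–12:00, 14:00–14:30, 15:00–15:30.
Windows ≥ 90 min: (none).

none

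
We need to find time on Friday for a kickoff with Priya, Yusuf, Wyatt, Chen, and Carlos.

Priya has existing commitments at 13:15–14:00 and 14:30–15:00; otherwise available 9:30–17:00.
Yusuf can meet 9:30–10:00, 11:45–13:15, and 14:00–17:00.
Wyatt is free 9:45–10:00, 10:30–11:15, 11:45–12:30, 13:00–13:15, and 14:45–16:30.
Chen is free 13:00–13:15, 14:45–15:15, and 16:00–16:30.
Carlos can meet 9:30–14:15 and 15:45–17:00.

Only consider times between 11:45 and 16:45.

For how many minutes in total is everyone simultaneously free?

Priya free within 09:30–17:00: 09:30–13:15, 14:00–14:30, 15:00–17:00.
Priya ∩ Yusuf: 09:30–10:00, 11:45–13:15, 14:00–14:30, 15:00–17:00.
Priya ∩ Yusuf ∩ Wyatt: 09:45–10:00, 11:45–12:30, 13:00–13:15, 15:00–16:30.
Priya ∩ Yusuf ∩ Wyatt ∩ Chen: 13:00–13:15, 15:00–15:15, 16:00–16:30.
Priya ∩ Yusuf ∩ Wyatt ∩ Chen ∩ Carlos: 13:00–13:15, 16:00–16:30.
Restricted to 11:45–16:45: 13:00–13:15, 16:00–16:30.
Total common minutes: 15 + 30 = 45.

45 minutes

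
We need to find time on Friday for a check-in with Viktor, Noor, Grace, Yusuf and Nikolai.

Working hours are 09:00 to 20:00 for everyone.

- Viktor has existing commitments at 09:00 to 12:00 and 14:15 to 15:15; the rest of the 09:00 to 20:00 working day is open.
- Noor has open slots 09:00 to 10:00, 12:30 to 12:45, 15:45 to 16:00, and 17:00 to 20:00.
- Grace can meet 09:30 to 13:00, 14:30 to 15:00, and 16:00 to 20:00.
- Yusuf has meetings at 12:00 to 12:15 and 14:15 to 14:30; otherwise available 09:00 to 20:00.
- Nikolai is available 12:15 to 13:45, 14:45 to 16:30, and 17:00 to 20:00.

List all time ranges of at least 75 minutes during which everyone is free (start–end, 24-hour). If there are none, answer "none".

Viktor free within 09:00–20:00: 12:00–14:15, 15:15–20:00.
Yusuf free within 09:00–20:00: 09:00–12:00, 12:15–14:15, 14:30–20:00.
Viktor ∩ Noor: 12:30–12:45, 15:45–16:00, 17:00–20:00.
Viktor ∩ Noor ∩ Grace: 12:30–12:45, 17:00–20:00.
Viktor ∩ Noor ∩ Grace ∩ Yusuf: 12:30–12:45, 17:00–20:00.
Viktor ∩ Noor ∩ Grace ∩ Yusuf ∩ Nikolai: 12:30–12:45, 17:00–20:00.
Windows ≥ 75 min: 17:00–20:00.

17:00–20:00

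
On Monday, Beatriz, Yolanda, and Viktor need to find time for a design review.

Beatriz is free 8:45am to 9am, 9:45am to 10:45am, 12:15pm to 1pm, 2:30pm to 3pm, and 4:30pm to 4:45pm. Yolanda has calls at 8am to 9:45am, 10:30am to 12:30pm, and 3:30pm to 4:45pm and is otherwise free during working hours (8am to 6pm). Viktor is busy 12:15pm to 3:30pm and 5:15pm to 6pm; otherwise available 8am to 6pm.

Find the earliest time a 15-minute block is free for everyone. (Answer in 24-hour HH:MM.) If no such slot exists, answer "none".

Yolanda free within 08:00–18:00: 09:45–10:30, 12:30–15:30, 16:45–18:00.
Viktor free within 08:00–18:00: 08:00–12:15, 15:30–17:15.
Beatriz ∩ Yolanda: 09:45–10:30, 12:30–13:00, 14:30–15:00.
Beatriz ∩ Yolanda ∩ Viktor: 09:45–10:30.
Windows ≥ 15 min: 09:45–10:30.
Earliest such window starts at 09:45.

09:45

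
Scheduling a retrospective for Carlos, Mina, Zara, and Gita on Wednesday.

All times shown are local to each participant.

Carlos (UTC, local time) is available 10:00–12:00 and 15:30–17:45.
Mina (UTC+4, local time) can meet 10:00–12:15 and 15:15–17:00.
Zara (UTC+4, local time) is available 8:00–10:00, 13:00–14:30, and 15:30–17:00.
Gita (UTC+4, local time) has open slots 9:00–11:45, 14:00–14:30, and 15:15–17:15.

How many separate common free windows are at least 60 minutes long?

0

Carlos → UTC: 10:00–12:00, 15:30–17:45.
Mina → UTC: 06:00–08:15, 11:15–13:00.
Zara → UTC: 04:00–06:00, 09:00–10:30, 11:30–13:00.
Gita → UTC: 05:00–07:45, 10:00–10:30, 11:15–13:15.
Carlos ∩ Mina: 11:15–12:00.
Carlos ∩ Mina ∩ Zara: 11:30–12:00.
Carlos ∩ Mina ∩ Zara ∩ Gita: 11:30–12:00.
Windows ≥ 60 min: (none).
That's 0 windows.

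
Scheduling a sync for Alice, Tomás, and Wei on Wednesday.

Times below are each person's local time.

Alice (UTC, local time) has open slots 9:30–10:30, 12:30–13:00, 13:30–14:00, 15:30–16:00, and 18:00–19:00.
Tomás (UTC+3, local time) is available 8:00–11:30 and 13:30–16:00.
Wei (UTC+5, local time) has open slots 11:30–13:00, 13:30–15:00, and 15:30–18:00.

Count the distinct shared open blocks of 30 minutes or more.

Alice → UTC: 09:30–10:30, 12:30–13:00, 13:30–14:00, 15:30–16:00, 18:00–19:00.
Tomás → UTC: 05:00–08:30, 10:30–13:00.
Wei → UTC: 06:30–08:00, 08:30–10:00, 10:30–13:00.
Alice ∩ Tomás: 12:30–13:00.
Alice ∩ Tomás ∩ Wei: 12:30–13:00.
Windows ≥ 30 min: 12:30–13:00.
That's 1 window.

1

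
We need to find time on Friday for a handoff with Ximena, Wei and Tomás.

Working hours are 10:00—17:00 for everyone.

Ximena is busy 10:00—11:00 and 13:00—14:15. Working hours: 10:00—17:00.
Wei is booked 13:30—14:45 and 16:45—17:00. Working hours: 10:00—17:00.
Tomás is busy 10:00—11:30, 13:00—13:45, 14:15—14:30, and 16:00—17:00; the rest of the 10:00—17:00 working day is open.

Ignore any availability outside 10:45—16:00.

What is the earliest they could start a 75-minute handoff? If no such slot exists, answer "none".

Ximena free within 10:00–17:00: 11:00–13:00, 14:15–17:00.
Wei free within 10:00–17:00: 10:00–13:30, 14:45–16:45.
Tomás free within 10:00–17:00: 11:30–13:00, 13:45–14:15, 14:30–16:00.
Ximena ∩ Wei: 11:00–13:00, 14:45–16:45.
Ximena ∩ Wei ∩ Tomás: 11:30–13:00, 14:45–16:00.
Restricted to 10:45–16:00: 11:30–13:00, 14:45–16:00.
Windows ≥ 75 min: 11:30–13:00, 14:45–16:00.
Earliest such window starts at 11:30.

11:30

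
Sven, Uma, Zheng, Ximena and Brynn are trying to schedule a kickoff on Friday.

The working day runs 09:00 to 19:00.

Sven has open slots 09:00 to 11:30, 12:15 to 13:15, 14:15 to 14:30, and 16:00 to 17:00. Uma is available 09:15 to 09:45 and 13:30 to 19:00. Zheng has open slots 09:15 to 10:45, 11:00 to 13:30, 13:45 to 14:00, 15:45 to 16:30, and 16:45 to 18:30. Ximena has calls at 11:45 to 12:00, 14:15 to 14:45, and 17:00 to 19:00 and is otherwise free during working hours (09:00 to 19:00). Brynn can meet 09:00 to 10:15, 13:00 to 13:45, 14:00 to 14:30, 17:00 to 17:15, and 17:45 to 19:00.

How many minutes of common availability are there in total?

Ximena free within 09:00–19:00: 09:00–11:45, 12:00–14:15, 14:45–17:00.
Sven ∩ Uma: 09:15–09:45, 14:15–14:30, 16:00–17:00.
Sven ∩ Uma ∩ Zheng: 09:15–09:45, 16:00–16:30, 16:45–17:00.
Sven ∩ Uma ∩ Zheng ∩ Ximena: 09:15–09:45, 16:00–16:30, 16:45–17:00.
Sven ∩ Uma ∩ Zheng ∩ Ximena ∩ Brynn: 09:15–09:45.
Total common minutes: 30.

30 minutes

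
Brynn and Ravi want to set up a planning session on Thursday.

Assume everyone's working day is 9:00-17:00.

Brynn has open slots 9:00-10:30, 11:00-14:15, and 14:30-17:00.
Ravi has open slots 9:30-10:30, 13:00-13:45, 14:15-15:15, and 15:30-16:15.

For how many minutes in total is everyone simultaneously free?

195 minutes

Brynn ∩ Ravi: 09:30–10:30, 13:00–13:45, 14:30–15:15, 15:30–16:15.
Total common minutes: 60 + 45 + 45 + 45 = 195.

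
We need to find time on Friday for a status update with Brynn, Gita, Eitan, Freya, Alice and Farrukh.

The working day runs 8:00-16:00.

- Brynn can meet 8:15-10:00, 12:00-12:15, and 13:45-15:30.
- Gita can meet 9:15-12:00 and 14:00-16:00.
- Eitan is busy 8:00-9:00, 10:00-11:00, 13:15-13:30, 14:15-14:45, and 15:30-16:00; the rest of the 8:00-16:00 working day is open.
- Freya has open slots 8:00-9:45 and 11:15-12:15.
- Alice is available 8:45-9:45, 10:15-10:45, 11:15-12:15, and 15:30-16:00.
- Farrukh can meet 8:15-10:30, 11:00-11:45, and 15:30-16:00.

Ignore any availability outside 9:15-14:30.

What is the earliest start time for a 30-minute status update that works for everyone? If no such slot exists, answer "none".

Eitan free within 08:00–16:00: 09:00–10:00, 11:00–13:15, 13:30–14:15, 14:45–15:30.
Brynn ∩ Gita: 09:15–10:00, 14:00–15:30.
Brynn ∩ Gita ∩ Eitan: 09:15–10:00, 14:00–14:15, 14:45–15:30.
Brynn ∩ Gita ∩ Eitan ∩ Freya: 09:15–09:45.
Brynn ∩ Gita ∩ Eitan ∩ Freya ∩ Alice: 09:15–09:45.
Brynn ∩ Gita ∩ Eitan ∩ Freya ∩ Alice ∩ Farrukh: 09:15–09:45.
Restricted to 09:15–14:30: 09:15–09:45.
Windows ≥ 30 min: 09:15–09:45.
Earliest such window starts at 09:15.

09:15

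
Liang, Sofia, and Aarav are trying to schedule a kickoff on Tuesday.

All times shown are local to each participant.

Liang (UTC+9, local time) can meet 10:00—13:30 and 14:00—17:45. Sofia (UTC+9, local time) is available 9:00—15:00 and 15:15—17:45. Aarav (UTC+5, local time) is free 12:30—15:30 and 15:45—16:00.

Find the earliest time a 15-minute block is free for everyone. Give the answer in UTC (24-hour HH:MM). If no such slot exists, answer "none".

07:30

Liang → UTC: 01:00–04:30, 05:00–08:45.
Sofia → UTC: 00:00–06:00, 06:15–08:45.
Aarav → UTC: 07:30–10:30, 10:45–11:00.
Liang ∩ Sofia: 01:00–04:30, 05:00–06:00, 06:15–08:45.
Liang ∩ Sofia ∩ Aarav: 07:30–08:45.
Windows ≥ 15 min: 07:30–08:45.
Earliest such window starts at 07:30.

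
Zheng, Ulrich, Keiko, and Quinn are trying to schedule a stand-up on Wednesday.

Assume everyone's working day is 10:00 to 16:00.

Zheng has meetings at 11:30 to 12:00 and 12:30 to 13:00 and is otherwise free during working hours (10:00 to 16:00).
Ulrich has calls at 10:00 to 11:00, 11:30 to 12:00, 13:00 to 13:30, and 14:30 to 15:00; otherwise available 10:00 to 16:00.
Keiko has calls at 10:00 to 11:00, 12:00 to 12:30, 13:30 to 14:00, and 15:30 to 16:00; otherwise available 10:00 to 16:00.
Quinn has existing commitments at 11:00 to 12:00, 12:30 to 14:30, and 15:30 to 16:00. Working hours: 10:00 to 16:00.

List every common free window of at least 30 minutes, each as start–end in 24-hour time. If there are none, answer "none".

15:00–15:30

Zheng free within 10:00–16:00: 10:00–11:30, 12:00–12:30, 13:00–16:00.
Ulrich free within 10:00–16:00: 11:00–11:30, 12:00–13:00, 13:30–14:30, 15:00–16:00.
Keiko free within 10:00–16:00: 11:00–12:00, 12:30–13:30, 14:00–15:30.
Quinn free within 10:00–16:00: 10:00–11:00, 12:00–12:30, 14:30–15:30.
Zheng ∩ Ulrich: 11:00–11:30, 12:00–12:30, 13:30–14:30, 15:00–16:00.
Zheng ∩ Ulrich ∩ Keiko: 11:00–11:30, 14:00–14:30, 15:00–15:30.
Zheng ∩ Ulrich ∩ Keiko ∩ Quinn: 15:00–15:30.
Windows ≥ 30 min: 15:00–15:30.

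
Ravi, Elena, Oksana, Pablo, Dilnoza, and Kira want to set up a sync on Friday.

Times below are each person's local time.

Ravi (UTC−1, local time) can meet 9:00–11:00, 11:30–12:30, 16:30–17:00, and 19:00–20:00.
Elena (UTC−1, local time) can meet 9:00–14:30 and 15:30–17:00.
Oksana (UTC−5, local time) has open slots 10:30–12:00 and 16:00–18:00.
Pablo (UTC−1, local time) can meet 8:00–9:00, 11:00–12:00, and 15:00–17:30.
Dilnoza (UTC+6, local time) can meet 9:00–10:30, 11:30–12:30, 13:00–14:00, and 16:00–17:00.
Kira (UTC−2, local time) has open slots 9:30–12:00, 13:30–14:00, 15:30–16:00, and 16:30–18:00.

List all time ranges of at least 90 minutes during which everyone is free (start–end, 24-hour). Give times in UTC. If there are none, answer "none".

Ravi → UTC: 10:00–12:00, 12:30–13:30, 17:30–18:00, 20:00–21:00.
Elena → UTC: 10:00–15:30, 16:30–18:00.
Oksana → UTC: 15:30–17:00, 21:00–23:00.
Pablo → UTC: 09:00–10:00, 12:00–13:00, 16:00–18:30.
Dilnoza → UTC: 03:00–04:30, 05:30–06:30, 07:00–08:00, 10:00–11:00.
Kira → UTC: 11:30–14:00, 15:30–16:00, 17:30–18:00, 18:30–20:00.
Ravi ∩ Elena: 10:00–12:00, 12:30–13:30, 17:30–18:00.
Ravi ∩ Elena ∩ Oksana: (none).
Ravi ∩ Elena ∩ Oksana ∩ Pablo: (none).
Ravi ∩ Elena ∩ Oksana ∩ Pablo ∩ Dilnoza: (none).
Ravi ∩ Elena ∩ Oksana ∩ Pablo ∩ Dilnoza ∩ Kira: (none).
Windows ≥ 90 min: (none).

none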